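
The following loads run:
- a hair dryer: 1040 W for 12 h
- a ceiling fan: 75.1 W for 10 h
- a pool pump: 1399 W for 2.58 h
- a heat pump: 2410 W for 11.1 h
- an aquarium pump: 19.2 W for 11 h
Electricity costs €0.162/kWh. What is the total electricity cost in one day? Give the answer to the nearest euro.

hair dryer: 1040 W × 12 h = 12,480 Wh = 12.48 kWh
ceiling fan: 75.1 W × 10 h = 751 Wh = 0.751 kWh
pool pump: 1399 W × 2.58 h = 3,609 Wh = 3.609 kWh
heat pump: 2410 W × 11.1 h = 26,751 Wh = 26.75 kWh
aquarium pump: 19.2 W × 11 h = 211 Wh = 0.2112 kWh
Total energy = 12.48 + 0.751 + 3.609 + 26.75 + 0.2112 = 43.8 kWh
Cost = 43.8 kWh × €0.162 = €7.10 ≈ €7

€7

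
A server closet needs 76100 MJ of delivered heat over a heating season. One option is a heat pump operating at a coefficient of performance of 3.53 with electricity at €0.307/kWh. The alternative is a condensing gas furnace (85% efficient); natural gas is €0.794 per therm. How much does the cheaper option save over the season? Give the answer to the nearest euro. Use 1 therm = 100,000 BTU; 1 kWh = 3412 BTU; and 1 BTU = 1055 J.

€1165

Heat load = 76100 MJ = 76,100,000,000 J / 1055 = 72,132,701 BTU
Gas: input = 72,132,701 / 0.85 = 84,862,002 BTU = 848.6 therm → 848.6 × €0.794 = €673.80
Heat pump: 72,132,701 BTU / 3412 = 21,140 kWh heat; / 3.53 = 5,989 kWh in → × €0.307 = €1,838.60
Difference = |€673.80 − €1,838.60| = €1,164.79 ≈ €1165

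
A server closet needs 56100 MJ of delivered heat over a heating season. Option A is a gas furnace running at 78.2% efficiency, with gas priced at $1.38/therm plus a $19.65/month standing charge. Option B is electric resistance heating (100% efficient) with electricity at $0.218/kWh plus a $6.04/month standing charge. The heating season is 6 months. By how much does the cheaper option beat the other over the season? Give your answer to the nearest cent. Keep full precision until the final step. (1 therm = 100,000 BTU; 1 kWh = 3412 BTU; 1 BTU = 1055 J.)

$2377.44

Heat load = 56100 MJ = 56,100,000,000 J / 1055 = 53,175,355 BTU
Gas: input = 53,175,355 / 0.782 = 67,999,176 BTU = 680 therm → 680 × $1.38 = $938.39; + 6 × $19.65 standing = $1,056.29
Electric: 53,175,355 BTU / 3412 = 15,580 kWh → × $0.218 = $3,397.49; + 6 × $6.04 standing = $3,433.73
Difference = |$1,056.29 − $3,433.73| = $2,377.44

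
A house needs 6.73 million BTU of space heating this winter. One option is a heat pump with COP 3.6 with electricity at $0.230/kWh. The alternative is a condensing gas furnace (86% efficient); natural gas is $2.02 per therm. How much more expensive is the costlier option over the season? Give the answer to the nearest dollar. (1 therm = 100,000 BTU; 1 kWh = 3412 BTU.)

Heat load = 6.73 × 10⁶ BTU = 6,730,000 BTU
Gas: input = 6,730,000 / 0.86 = 7,825,581 BTU = 78.26 therm → 78.26 × $2.02 = $158.08
Heat pump: 6,730,000 BTU / 3412 = 1,972 kWh heat; / 3.6 = 547.9 kWh in → × $0.230 = $126.02
Difference = |$158.08 − $126.02| = $32.06 ≈ $32

$32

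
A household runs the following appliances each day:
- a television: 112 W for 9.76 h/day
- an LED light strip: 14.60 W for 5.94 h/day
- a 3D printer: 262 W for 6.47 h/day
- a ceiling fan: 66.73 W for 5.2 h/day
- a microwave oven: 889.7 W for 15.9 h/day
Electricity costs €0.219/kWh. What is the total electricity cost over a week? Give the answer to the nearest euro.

€27

television: 112 W × 9.76 h × 7 d = 7,652 Wh = 7.652 kWh
LED light strip: 14.60 W × 5.94 h × 7 d = 607 Wh = 0.6071 kWh
3D printer: 262 W × 6.47 h × 7 d = 11,866 Wh = 11.87 kWh
ceiling fan: 66.73 W × 5.2 h × 7 d = 2,429 Wh = 2.429 kWh
microwave oven: 889.7 W × 15.9 h × 7 d = 99,024 Wh = 99.02 kWh
Total energy = 7.652 + 0.6071 + 11.87 + 2.429 + 99.02 = 121.6 kWh
Cost = 121.6 kWh × €0.219 = €26.63 ≈ €27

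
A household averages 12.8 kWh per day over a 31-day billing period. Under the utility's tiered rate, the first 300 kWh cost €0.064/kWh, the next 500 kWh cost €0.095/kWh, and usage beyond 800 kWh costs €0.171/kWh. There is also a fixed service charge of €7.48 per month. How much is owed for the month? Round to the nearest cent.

Usage = 12.8 kWh/day × 31 days = 396.8 kWh
First 300 kWh × €0.064 = €19.20
Next 96.8 kWh × €0.095 = €9.20
Remaining tier: 0 kWh (not reached)
Energy charge = €28.40; + service €7.48 = €35.88

€35.88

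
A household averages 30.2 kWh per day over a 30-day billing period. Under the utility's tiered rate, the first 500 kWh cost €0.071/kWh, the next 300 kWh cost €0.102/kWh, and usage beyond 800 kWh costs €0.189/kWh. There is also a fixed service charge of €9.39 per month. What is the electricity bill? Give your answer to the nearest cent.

€95.52

Usage = 30.2 kWh/day × 30 days = 906 kWh
First 500 kWh × €0.071 = €35.50
Next 300 kWh × €0.102 = €30.60
Remaining 106 kWh × €0.189 = €20.03
Energy charge = €86.13; + service €9.39 = €95.52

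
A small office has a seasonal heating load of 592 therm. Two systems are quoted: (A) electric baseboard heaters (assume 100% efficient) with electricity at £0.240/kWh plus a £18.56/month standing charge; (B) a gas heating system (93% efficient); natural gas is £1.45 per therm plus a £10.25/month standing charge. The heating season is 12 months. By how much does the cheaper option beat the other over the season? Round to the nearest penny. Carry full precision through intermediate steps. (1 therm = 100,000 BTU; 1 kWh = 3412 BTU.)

Heat load = 592 therm × 100,000 = 59,200,000 BTU
Gas: input = 59,200,000 / 0.93 = 63,655,914 BTU = 636.6 therm → 636.6 × £1.45 = £923.01; + 12 × £10.25 standing = £1,046.01
Electric: 59,200,000 BTU / 3412 = 17,350 kWh → × £0.240 = £4,164.13; + 12 × £18.56 standing = £4,386.85
Difference = |£1,046.01 − £4,386.85| = £3,340.84

£3340.84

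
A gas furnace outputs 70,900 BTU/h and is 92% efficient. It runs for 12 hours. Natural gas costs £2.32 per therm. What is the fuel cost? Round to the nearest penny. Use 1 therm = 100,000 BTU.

£21.45

Heat delivered = 70,900 BTU/h × 12 h = 850,800 BTU
Gas input = 850,800 / 0.92 = 924,783 BTU
= 924,783 / 100,000 = 9.248 therm
Cost = 9.248 × £2.32/therm = £21.45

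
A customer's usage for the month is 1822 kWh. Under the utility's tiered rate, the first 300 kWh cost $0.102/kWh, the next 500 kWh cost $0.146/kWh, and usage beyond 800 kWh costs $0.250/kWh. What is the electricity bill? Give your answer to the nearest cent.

$359.10

First 300 kWh × $0.102 = $30.60
Next 500 kWh × $0.146 = $73.00
Remaining 1022 kWh × $0.250 = $255.50
Total = $359.10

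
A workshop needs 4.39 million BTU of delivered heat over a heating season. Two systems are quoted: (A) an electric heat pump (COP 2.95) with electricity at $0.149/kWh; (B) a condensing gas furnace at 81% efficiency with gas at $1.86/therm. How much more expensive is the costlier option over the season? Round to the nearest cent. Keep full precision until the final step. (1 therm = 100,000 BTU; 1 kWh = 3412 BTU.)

$35.82

Heat load = 4.39 × 10⁶ BTU = 4,390,000 BTU
Gas: input = 4,390,000 / 0.81 = 5,419,753 BTU = 54.2 therm → 54.2 × $1.86 = $100.81
Heat pump: 4,390,000 BTU / 3412 = 1,287 kWh heat; / 2.95 = 436.1 kWh in → × $0.149 = $64.99
Difference = |$100.81 − $64.99| = $35.82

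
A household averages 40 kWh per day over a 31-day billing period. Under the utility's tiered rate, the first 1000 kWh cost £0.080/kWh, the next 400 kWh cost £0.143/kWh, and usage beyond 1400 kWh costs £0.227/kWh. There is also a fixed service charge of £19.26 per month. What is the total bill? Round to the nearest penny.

£133.58

Usage = 40 kWh/day × 31 days = 1240 kWh
First 1000 kWh × £0.080 = £80.00
Next 240 kWh × £0.143 = £34.32
Remaining tier: 0 kWh (not reached)
Energy charge = £114.32; + service £19.26 = £133.58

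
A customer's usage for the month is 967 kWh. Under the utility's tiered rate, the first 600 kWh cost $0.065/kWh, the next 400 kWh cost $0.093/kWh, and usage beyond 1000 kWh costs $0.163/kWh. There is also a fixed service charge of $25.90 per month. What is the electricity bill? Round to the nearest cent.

First 600 kWh × $0.065 = $39.00
Next 367 kWh × $0.093 = $34.13
Remaining tier: 0 kWh (not reached)
Energy charge = $73.13; + service $25.90 = $99.03

$99.03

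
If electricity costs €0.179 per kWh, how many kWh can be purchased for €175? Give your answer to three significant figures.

978 kWh

€175 / €0.179 per kWh = 977.7 kWh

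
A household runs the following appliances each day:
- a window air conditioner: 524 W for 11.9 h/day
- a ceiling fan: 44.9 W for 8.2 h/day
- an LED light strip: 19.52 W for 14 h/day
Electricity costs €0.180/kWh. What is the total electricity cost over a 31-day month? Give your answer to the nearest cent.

window air conditioner: 524 W × 11.9 h × 31 d = 193,304 Wh = 193.3 kWh
ceiling fan: 44.9 W × 8.2 h × 31 d = 11,414 Wh = 11.41 kWh
LED light strip: 19.52 W × 14 h × 31 d = 8,472 Wh = 8.472 kWh
Total energy = 193.3 + 11.41 + 8.472 = 213.2 kWh
Cost = 213.2 kWh × €0.180 = €38.37

€38.37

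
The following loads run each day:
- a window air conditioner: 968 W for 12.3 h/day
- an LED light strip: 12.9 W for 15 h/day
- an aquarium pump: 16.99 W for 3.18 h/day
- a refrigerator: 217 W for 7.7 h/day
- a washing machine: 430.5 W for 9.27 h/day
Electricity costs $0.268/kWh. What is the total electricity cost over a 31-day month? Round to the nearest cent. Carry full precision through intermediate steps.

$148.01

window air conditioner: 968 W × 12.3 h × 31 d = 369,098 Wh = 369.1 kWh
LED light strip: 12.9 W × 15 h × 31 d = 5,998 Wh = 5.998 kWh
aquarium pump: 16.99 W × 3.18 h × 31 d = 1,675 Wh = 1.675 kWh
refrigerator: 217 W × 7.7 h × 31 d = 51,798 Wh = 51.8 kWh
washing machine: 430.5 W × 9.27 h × 31 d = 123,713 Wh = 123.7 kWh
Total energy = 369.1 + 5.998 + 1.675 + 51.8 + 123.7 = 552.3 kWh
Cost = 552.3 kWh × $0.268 = $148.01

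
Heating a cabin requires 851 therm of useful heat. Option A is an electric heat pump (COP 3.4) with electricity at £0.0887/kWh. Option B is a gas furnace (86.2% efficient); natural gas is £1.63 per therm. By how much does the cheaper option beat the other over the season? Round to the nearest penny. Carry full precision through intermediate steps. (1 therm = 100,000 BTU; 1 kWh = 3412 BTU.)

Heat load = 851 therm × 100,000 = 85,100,000 BTU
Gas: input = 85,100,000 / 0.862 = 98,723,898 BTU = 987.2 therm → 987.2 × £1.63 = £1,609.20
Heat pump: 85,100,000 BTU / 3412 = 24,940 kWh heat; / 3.4 = 7,336 kWh in → × £0.0887 = £650.68
Difference = |£1,609.20 − £650.68| = £958.52

£958.52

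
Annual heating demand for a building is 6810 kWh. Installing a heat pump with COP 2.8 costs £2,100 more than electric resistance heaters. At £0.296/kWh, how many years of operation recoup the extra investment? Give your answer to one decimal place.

Resistance: 6810 kWh × £0.296 = £2,015.76/yr
Heat pump: 6810 / 2.8 = 2432 kWh in → × £0.296 = £719.91/yr
Annual savings = £1,295.85
Payback = £2,100 / £1,295.85 = 1.62 years

1.6 years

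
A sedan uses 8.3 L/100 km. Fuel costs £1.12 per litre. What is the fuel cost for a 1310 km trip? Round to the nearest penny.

£121.78

Fuel = 8.3 L/100 km × 1310 km / 100 = 108.7 L
Cost = 108.7 L × £1.12/L = £121.78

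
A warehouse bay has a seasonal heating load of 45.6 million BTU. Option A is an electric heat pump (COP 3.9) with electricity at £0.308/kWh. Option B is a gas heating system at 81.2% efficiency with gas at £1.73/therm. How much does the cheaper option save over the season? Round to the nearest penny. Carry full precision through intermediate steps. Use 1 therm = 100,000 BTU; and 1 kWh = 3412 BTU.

£83.93

Heat load = 45.6 × 10⁶ BTU = 45,600,000 BTU
Gas: input = 45,600,000 / 0.812 = 56,157,635 BTU = 561.6 therm → 561.6 × £1.73 = £971.53
Heat pump: 45,600,000 BTU / 3412 = 13,360 kWh heat; / 3.9 = 3,427 kWh in → × £0.308 = £1,055.46
Difference = |£971.53 − £1,055.46| = £83.93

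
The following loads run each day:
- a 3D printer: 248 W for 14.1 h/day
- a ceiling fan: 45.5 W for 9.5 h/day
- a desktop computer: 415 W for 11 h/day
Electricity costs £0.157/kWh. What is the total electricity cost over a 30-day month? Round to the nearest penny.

£40.01

3D printer: 248 W × 14.1 h × 30 d = 104,904 Wh = 104.9 kWh
ceiling fan: 45.5 W × 9.5 h × 30 d = 12,968 Wh = 12.97 kWh
desktop computer: 415 W × 11 h × 30 d = 136,950 Wh = 136.9 kWh
Total energy = 104.9 + 12.97 + 136.9 = 254.8 kWh
Cost = 254.8 kWh × £0.157 = £40.01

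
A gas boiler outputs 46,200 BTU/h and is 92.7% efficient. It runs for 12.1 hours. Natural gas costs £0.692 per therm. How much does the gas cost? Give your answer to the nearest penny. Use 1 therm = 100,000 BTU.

£4.17

Heat delivered = 46,200 BTU/h × 12.1 h = 559,020 BTU
Gas input = 559,020 / 0.927 = 603,042 BTU
= 603,042 / 100,000 = 6.03 therm
Cost = 6.03 × £0.692/therm = £4.17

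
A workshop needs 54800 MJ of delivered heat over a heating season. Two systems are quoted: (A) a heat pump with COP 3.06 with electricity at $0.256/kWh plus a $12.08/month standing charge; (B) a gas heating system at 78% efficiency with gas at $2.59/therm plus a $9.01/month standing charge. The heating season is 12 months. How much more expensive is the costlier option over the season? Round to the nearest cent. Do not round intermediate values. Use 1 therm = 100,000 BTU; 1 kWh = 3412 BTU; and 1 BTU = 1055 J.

$414.32

Heat load = 54800 MJ = 54,800,000,000 J / 1055 = 51,943,128 BTU
Gas: input = 51,943,128 / 0.78 = 66,593,754 BTU = 665.9 therm → 665.9 × $2.59 = $1,724.78; + 12 × $9.01 standing = $1,832.90
Heat pump: 51,943,128 BTU / 3412 = 15,220 kWh heat; / 3.06 = 4,975 kWh in → × $0.256 = $1,273.61; + 12 × $12.08 standing = $1,418.57
Difference = |$1,832.90 − $1,418.57| = $414.32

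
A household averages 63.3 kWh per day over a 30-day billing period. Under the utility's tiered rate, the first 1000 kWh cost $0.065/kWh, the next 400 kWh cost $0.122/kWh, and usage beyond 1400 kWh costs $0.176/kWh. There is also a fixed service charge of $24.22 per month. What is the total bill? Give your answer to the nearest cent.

Usage = 63.3 kWh/day × 30 days = 1899 kWh
First 1000 kWh × $0.065 = $65.00
Next 400 kWh × $0.122 = $48.80
Remaining 499 kWh × $0.176 = $87.82
Energy charge = $201.62; + service $24.22 = $225.84

$225.84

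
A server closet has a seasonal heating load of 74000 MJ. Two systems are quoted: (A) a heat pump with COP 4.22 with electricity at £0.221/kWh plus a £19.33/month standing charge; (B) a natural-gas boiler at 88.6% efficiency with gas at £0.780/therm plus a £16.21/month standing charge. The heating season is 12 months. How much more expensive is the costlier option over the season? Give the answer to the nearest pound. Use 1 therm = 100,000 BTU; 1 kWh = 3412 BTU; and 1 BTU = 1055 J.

Heat load = 74000 MJ = 74,000,000,000 J / 1055 = 70,142,180 BTU
Gas: input = 70,142,180 / 0.886 = 79,167,246 BTU = 791.7 therm → 791.7 × £0.780 = £617.50; + 12 × £16.21 standing = £812.02
Heat pump: 70,142,180 BTU / 3412 = 20,560 kWh heat; / 4.22 = 4,871 kWh in → × £0.221 = £1,076.59; + 12 × £19.33 standing = £1,308.55
Difference = |£812.02 − £1,308.55| = £496.52 ≈ £497

£497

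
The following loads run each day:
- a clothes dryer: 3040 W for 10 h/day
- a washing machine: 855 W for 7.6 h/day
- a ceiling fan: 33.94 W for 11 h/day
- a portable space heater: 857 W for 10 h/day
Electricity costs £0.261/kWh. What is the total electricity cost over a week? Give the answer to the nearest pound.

£84

clothes dryer: 3040 W × 10 h × 7 d = 212,800 Wh = 212.8 kWh
washing machine: 855 W × 7.6 h × 7 d = 45,486 Wh = 45.49 kWh
ceiling fan: 33.94 W × 11 h × 7 d = 2,613 Wh = 2.613 kWh
portable space heater: 857 W × 10 h × 7 d = 59,990 Wh = 59.99 kWh
Total energy = 212.8 + 45.49 + 2.613 + 59.99 = 320.9 kWh
Cost = 320.9 kWh × £0.261 = £83.75 ≈ £84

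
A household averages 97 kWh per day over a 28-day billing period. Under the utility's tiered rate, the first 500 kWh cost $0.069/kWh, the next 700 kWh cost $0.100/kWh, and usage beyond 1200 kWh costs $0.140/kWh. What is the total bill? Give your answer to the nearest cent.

$316.74

Usage = 97 kWh/day × 28 days = 2716 kWh
First 500 kWh × $0.069 = $34.50
Next 700 kWh × $0.100 = $70.00
Remaining 1516 kWh × $0.140 = $212.24
Total = $316.74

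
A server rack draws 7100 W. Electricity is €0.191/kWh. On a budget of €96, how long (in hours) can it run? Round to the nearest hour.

71 h

Energy budget = €96 / €0.191 per kWh = 502.6 kWh = 502,618 Wh
Runtime = 502,618 Wh / 7100 W = 70.79 h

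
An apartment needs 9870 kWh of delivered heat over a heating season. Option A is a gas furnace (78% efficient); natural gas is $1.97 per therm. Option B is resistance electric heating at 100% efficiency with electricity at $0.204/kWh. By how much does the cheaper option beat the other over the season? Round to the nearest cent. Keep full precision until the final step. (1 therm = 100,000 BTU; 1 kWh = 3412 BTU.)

Heat load = 9870 kWh × 3412 = 33,676,440 BTU
Gas: input = 33,676,440 / 0.78 = 43,174,923 BTU = 431.7 therm → 431.7 × $1.97 = $850.55
Electric: 33,676,440 BTU / 3412 = 9,870 kWh → × $0.204 = $2,013.48
Difference = |$850.55 − $2,013.48| = $1,162.93

$1162.93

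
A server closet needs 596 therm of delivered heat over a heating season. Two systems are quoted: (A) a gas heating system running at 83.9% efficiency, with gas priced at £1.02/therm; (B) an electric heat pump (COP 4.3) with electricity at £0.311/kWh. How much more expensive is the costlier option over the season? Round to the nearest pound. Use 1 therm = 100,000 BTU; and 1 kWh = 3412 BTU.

Heat load = 596 therm × 100,000 = 59,600,000 BTU
Gas: input = 59,600,000 / 0.839 = 71,036,949 BTU = 710.4 therm → 710.4 × £1.02 = £724.58
Heat pump: 59,600,000 BTU / 3412 = 17,470 kWh heat; / 4.3 = 4,062 kWh in → × £0.311 = £1,263.37
Difference = |£724.58 − £1,263.37| = £538.79 ≈ £539

£539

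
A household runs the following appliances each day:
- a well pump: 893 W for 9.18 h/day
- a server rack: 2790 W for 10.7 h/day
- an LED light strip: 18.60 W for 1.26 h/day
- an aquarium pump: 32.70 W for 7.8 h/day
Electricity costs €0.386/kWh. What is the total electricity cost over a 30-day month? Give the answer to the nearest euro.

€444

well pump: 893 W × 9.18 h × 30 d = 245,932 Wh = 245.9 kWh
server rack: 2790 W × 10.7 h × 30 d = 895,590 Wh = 895.6 kWh
LED light strip: 18.60 W × 1.26 h × 30 d = 703 Wh = 0.7031 kWh
aquarium pump: 32.70 W × 7.8 h × 30 d = 7,652 Wh = 7.652 kWh
Total energy = 245.9 + 895.6 + 0.7031 + 7.652 = 1,150 kWh
Cost = 1,150 kWh × €0.386 = €443.85 ≈ €444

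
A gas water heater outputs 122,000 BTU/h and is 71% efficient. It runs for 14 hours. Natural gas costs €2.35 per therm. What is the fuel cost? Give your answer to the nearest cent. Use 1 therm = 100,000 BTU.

Heat delivered = 122,000 BTU/h × 14 h = 1,708,000 BTU
Gas input = 1,708,000 / 0.71 = 2,405,634 BTU
= 2,405,634 / 100,000 = 24.06 therm
Cost = 24.06 × €2.35/therm = €56.53

€56.53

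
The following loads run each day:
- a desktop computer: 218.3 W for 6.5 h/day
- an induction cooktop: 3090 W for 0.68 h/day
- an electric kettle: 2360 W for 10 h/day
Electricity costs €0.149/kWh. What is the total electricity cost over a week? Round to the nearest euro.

€28

desktop computer: 218.3 W × 6.5 h × 7 d = 9,933 Wh = 9.933 kWh
induction cooktop: 3090 W × 0.68 h × 7 d = 14,708 Wh = 14.71 kWh
electric kettle: 2360 W × 10 h × 7 d = 165,200 Wh = 165.2 kWh
Total energy = 9.933 + 14.71 + 165.2 = 189.8 kWh
Cost = 189.8 kWh × €0.149 = €28.29 ≈ €28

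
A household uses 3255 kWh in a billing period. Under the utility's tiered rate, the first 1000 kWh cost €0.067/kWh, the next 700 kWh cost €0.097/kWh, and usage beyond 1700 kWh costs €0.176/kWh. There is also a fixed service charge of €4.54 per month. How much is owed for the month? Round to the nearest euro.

First 1000 kWh × €0.067 = €67.00
Next 700 kWh × €0.097 = €67.90
Remaining 1555 kWh × €0.176 = €273.68
Energy charge = €408.58; + service €4.54 = €413.12 ≈ €413

€413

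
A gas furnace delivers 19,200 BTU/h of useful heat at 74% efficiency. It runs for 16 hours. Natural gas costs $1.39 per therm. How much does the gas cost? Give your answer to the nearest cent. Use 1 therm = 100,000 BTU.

Heat delivered = 19,200 BTU/h × 16 h = 307,200 BTU
Gas input = 307,200 / 0.74 = 415,135 BTU
= 415,135 / 100,000 = 4.151 therm
Cost = 4.151 × $1.39/therm = $5.77

$5.77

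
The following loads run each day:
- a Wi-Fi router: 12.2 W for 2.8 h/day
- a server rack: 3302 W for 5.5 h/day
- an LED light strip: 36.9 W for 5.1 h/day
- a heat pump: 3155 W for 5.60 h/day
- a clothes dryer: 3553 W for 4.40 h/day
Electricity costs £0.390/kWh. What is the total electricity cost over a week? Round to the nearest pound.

Wi-Fi router: 12.2 W × 2.8 h × 7 d = 239 Wh = 0.2391 kWh
server rack: 3302 W × 5.5 h × 7 d = 127,127 Wh = 127.1 kWh
LED light strip: 36.9 W × 5.1 h × 7 d = 1,317 Wh = 1.317 kWh
heat pump: 3155 W × 5.60 h × 7 d = 123,676 Wh = 123.7 kWh
clothes dryer: 3553 W × 4.40 h × 7 d = 109,432 Wh = 109.4 kWh
Total energy = 0.2391 + 127.1 + 1.317 + 123.7 + 109.4 = 361.8 kWh
Cost = 361.8 kWh × £0.390 = £141.10 ≈ £141

£141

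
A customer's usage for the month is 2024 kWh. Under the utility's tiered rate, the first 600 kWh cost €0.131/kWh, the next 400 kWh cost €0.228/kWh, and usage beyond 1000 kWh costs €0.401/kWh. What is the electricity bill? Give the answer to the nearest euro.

€580

First 600 kWh × €0.131 = €78.60
Next 400 kWh × €0.228 = €91.20
Remaining 1024 kWh × €0.401 = €410.62
Total = €580.42 ≈ €580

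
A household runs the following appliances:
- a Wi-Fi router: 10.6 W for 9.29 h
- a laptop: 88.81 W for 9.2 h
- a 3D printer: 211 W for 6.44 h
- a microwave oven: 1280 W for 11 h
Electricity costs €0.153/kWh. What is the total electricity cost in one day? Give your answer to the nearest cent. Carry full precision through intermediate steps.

Wi-Fi router: 10.6 W × 9.29 h = 98 Wh = 0.09847 kWh
laptop: 88.81 W × 9.2 h = 817 Wh = 0.8171 kWh
3D printer: 211 W × 6.44 h = 1,359 Wh = 1.359 kWh
microwave oven: 1280 W × 11 h = 14,080 Wh = 14.08 kWh
Total energy = 0.09847 + 0.8171 + 1.359 + 14.08 = 16.35 kWh
Cost = 16.35 kWh × €0.153 = €2.50

€2.50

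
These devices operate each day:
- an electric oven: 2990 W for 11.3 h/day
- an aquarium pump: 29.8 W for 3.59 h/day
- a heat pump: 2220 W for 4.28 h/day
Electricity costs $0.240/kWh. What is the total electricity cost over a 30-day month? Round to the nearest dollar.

electric oven: 2990 W × 11.3 h × 30 d = 1,013,610 Wh = 1,014 kWh
aquarium pump: 29.8 W × 3.59 h × 30 d = 3,209 Wh = 3.209 kWh
heat pump: 2220 W × 4.28 h × 30 d = 285,048 Wh = 285 kWh
Total energy = 1,014 + 3.209 + 285 = 1,302 kWh
Cost = 1,302 kWh × $0.240 = $312.45 ≈ $312

$312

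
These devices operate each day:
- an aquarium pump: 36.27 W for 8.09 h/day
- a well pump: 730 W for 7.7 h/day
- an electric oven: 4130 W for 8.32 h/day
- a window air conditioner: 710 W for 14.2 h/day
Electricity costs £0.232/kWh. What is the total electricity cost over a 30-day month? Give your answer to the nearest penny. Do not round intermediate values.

aquarium pump: 36.27 W × 8.09 h × 30 d = 8,803 Wh = 8.803 kWh
well pump: 730 W × 7.7 h × 30 d = 168,630 Wh = 168.6 kWh
electric oven: 4130 W × 8.32 h × 30 d = 1,030,848 Wh = 1,031 kWh
window air conditioner: 710 W × 14.2 h × 30 d = 302,460 Wh = 302.5 kWh
Total energy = 8.803 + 168.6 + 1,031 + 302.5 = 1,511 kWh
Cost = 1,511 kWh × £0.232 = £350.49

£350.49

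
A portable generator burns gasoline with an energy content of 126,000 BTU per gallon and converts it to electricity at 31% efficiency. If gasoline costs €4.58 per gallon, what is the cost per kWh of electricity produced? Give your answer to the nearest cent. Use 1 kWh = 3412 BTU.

€0.40

Electrical output per gallon = 126,000 BTU × 0.31 / 3412 BTU/kWh = 11.45 kWh
Cost per kWh = €4.58 / 11.45 kWh = €0.400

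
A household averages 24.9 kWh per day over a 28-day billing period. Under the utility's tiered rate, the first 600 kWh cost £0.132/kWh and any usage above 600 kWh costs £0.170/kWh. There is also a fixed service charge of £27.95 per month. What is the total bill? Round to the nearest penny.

£123.67

Usage = 24.9 kWh/day × 28 days = 697.2 kWh
First 600 kWh × £0.132 = £79.20
Remaining 97.2 kWh × £0.170 = £16.52
Energy charge = £95.72; + service £27.95 = £123.67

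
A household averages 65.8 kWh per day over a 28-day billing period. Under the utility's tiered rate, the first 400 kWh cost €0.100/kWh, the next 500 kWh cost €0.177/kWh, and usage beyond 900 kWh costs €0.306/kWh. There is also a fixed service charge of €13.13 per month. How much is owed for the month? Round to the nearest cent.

€430.00

Usage = 65.8 kWh/day × 28 days = 1842.4 kWh
First 400 kWh × €0.100 = €40.00
Next 500 kWh × €0.177 = €88.50
Remaining 942.4 kWh × €0.306 = €288.37
Energy charge = €416.87; + service €13.13 = €430.00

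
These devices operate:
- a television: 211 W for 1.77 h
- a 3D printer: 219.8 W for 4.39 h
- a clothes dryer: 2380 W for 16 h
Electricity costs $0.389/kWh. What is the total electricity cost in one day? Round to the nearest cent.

television: 211 W × 1.77 h = 373 Wh = 0.3735 kWh
3D printer: 219.8 W × 4.39 h = 965 Wh = 0.9649 kWh
clothes dryer: 2380 W × 16 h = 38,080 Wh = 38.08 kWh
Total energy = 0.3735 + 0.9649 + 38.08 = 39.42 kWh
Cost = 39.42 kWh × $0.389 = $15.33

$15.33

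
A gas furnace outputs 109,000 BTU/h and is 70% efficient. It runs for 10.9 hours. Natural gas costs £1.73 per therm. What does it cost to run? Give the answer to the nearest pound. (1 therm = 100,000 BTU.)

Heat delivered = 109,000 BTU/h × 10.9 h = 1,188,100 BTU
Gas input = 1,188,100 / 0.70 = 1,697,286 BTU
= 1,697,286 / 100,000 = 16.97 therm
Cost = 16.97 × £1.73/therm = £29.36 ≈ £29

£29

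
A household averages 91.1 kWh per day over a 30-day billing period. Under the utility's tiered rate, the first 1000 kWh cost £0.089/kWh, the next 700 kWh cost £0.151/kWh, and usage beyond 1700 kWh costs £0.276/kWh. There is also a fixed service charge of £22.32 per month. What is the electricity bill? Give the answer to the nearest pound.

£502

Usage = 91.1 kWh/day × 30 days = 2733 kWh
First 1000 kWh × £0.089 = £89.00
Next 700 kWh × £0.151 = £105.70
Remaining 1033 kWh × £0.276 = £285.11
Energy charge = £479.81; + service £22.32 = £502.13 ≈ £502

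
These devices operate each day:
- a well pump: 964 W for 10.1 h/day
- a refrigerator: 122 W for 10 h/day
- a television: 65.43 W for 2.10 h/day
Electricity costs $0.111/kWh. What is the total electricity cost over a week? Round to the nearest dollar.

well pump: 964 W × 10.1 h × 7 d = 68,155 Wh = 68.15 kWh
refrigerator: 122 W × 10 h × 7 d = 8,540 Wh = 8.54 kWh
television: 65.43 W × 2.10 h × 7 d = 962 Wh = 0.9618 kWh
Total energy = 68.15 + 8.54 + 0.9618 = 77.66 kWh
Cost = 77.66 kWh × $0.111 = $8.62 ≈ $9

$9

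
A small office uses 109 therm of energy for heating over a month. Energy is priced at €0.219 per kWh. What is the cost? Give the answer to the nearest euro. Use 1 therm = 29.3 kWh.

€699

109 therm × (29.3 kWh/therm) = 3,194 kWh
Cost = 3,194 kWh × €0.219/kWh = €699.42 ≈ €699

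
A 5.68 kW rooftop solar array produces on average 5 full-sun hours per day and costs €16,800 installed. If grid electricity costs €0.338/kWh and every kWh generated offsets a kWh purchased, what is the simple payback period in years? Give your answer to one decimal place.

4.8 years

Daily generation = 5.68 kW × 5 h = 28.4 kWh
Annual generation = 28.4 × 365 = 10366 kWh
Annual savings = 10366 × €0.338 = €3,503.71
Payback = €16,800 / €3,503.71 = 4.79 years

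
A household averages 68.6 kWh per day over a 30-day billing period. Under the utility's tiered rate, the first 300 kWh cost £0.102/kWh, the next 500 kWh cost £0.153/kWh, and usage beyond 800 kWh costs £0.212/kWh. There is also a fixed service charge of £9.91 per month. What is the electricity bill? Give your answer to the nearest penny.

£383.71

Usage = 68.6 kWh/day × 30 days = 2058 kWh
First 300 kWh × £0.102 = £30.60
Next 500 kWh × £0.153 = £76.50
Remaining 1258 kWh × £0.212 = £266.70
Energy charge = £373.80; + service £9.91 = £383.71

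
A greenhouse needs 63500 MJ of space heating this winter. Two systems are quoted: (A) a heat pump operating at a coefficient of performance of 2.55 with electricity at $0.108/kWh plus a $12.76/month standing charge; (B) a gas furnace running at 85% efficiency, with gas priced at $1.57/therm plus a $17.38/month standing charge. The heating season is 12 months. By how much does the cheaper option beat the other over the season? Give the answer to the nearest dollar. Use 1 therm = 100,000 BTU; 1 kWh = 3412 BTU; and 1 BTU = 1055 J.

$420

Heat load = 63500 MJ = 63,500,000,000 J / 1055 = 60,189,573 BTU
Gas: input = 60,189,573 / 0.85 = 70,811,263 BTU = 708.1 therm → 708.1 × $1.57 = $1,111.74; + 12 × $17.38 standing = $1,320.30
Heat pump: 60,189,573 BTU / 3412 = 17,640 kWh heat; / 2.55 = 6,918 kWh in → × $0.108 = $747.13; + 12 × $12.76 standing = $900.25
Difference = |$1,320.30 − $900.25| = $420.05 ≈ $420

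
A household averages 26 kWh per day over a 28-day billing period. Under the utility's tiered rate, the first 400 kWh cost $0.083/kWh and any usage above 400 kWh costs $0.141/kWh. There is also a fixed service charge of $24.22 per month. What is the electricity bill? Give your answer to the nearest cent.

Usage = 26 kWh/day × 28 days = 728 kWh
First 400 kWh × $0.083 = $33.20
Remaining 328 kWh × $0.141 = $46.25
Energy charge = $79.45; + service $24.22 = $103.67

$103.67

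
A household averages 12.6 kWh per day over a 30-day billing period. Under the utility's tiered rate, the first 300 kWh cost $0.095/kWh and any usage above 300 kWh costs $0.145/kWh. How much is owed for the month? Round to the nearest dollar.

$40

Usage = 12.6 kWh/day × 30 days = 378 kWh
First 300 kWh × $0.095 = $28.50
Remaining 78 kWh × $0.145 = $11.31
Total = $39.81 ≈ $40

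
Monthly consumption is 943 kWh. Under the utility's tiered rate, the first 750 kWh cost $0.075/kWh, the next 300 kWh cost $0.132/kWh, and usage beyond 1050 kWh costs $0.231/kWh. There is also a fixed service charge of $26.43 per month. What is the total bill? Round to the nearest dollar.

First 750 kWh × $0.075 = $56.25
Next 193 kWh × $0.132 = $25.48
Remaining tier: 0 kWh (not reached)
Energy charge = $81.73; + service $26.43 = $108.16 ≈ $108

$108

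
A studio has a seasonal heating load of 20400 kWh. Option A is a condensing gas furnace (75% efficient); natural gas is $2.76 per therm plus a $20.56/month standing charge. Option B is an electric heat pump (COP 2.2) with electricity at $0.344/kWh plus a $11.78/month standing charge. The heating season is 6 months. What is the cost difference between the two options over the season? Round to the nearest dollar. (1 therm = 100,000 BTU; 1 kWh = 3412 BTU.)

Heat load = 20400 kWh × 3412 = 69,604,800 BTU
Gas: input = 69,604,800 / 0.75 = 92,806,400 BTU = 928.1 therm → 928.1 × $2.76 = $2,561.46; + 6 × $20.56 standing = $2,684.82
Heat pump: 69,604,800 BTU / 3412 = 20,400 kWh heat; / 2.2 = 9,273 kWh in → × $0.344 = $3,189.82; + 6 × $11.78 standing = $3,260.50
Difference = |$2,684.82 − $3,260.50| = $575.68 ≈ $576

$576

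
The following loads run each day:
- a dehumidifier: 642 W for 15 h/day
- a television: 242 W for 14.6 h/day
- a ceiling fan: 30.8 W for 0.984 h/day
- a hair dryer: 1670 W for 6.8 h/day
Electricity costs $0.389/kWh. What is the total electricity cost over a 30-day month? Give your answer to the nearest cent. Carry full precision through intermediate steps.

dehumidifier: 642 W × 15 h × 30 d = 288,900 Wh = 288.9 kWh
television: 242 W × 14.6 h × 30 d = 105,996 Wh = 106 kWh
ceiling fan: 30.8 W × 0.984 h × 30 d = 909 Wh = 0.9092 kWh
hair dryer: 1670 W × 6.8 h × 30 d = 340,680 Wh = 340.7 kWh
Total energy = 288.9 + 106 + 0.9092 + 340.7 = 736.5 kWh
Cost = 736.5 kWh × $0.389 = $286.49

$286.49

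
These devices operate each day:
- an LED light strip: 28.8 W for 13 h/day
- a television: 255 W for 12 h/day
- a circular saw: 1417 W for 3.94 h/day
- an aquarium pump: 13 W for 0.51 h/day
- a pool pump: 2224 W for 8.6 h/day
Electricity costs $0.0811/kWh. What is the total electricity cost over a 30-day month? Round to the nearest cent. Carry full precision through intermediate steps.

$68.49

LED light strip: 28.8 W × 13 h × 30 d = 11,232 Wh = 11.23 kWh
television: 255 W × 12 h × 30 d = 91,800 Wh = 91.8 kWh
circular saw: 1417 W × 3.94 h × 30 d = 167,489 Wh = 167.5 kWh
aquarium pump: 13 W × 0.51 h × 30 d = 199 Wh = 0.1989 kWh
pool pump: 2224 W × 8.6 h × 30 d = 573,792 Wh = 573.8 kWh
Total energy = 11.23 + 91.8 + 167.5 + 0.1989 + 573.8 = 844.5 kWh
Cost = 844.5 kWh × $0.0811 = $68.49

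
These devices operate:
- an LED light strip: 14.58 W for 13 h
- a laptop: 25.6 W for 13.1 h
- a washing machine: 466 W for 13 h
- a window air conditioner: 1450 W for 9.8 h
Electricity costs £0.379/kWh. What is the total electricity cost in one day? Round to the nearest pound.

£8

LED light strip: 14.58 W × 13 h = 190 Wh = 0.1895 kWh
laptop: 25.6 W × 13.1 h = 335 Wh = 0.3354 kWh
washing machine: 466 W × 13 h = 6,058 Wh = 6.058 kWh
window air conditioner: 1450 W × 9.8 h = 14,210 Wh = 14.21 kWh
Total energy = 0.1895 + 0.3354 + 6.058 + 14.21 = 20.79 kWh
Cost = 20.79 kWh × £0.379 = £7.88 ≈ £8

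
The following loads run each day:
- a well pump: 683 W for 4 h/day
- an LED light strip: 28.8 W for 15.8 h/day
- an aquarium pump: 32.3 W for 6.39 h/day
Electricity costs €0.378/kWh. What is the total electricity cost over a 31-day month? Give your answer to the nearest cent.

well pump: 683 W × 4 h × 31 d = 84,692 Wh = 84.69 kWh
LED light strip: 28.8 W × 15.8 h × 31 d = 14,106 Wh = 14.11 kWh
aquarium pump: 32.3 W × 6.39 h × 31 d = 6,398 Wh = 6.398 kWh
Total energy = 84.69 + 14.11 + 6.398 = 105.2 kWh
Cost = 105.2 kWh × €0.378 = €39.76

€39.76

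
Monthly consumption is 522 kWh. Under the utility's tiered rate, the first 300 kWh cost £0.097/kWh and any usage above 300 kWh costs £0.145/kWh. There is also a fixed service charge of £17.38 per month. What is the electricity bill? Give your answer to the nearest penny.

£78.67

First 300 kWh × £0.097 = £29.10
Remaining 222 kWh × £0.145 = £32.19
Energy charge = £61.29; + service £17.38 = £78.67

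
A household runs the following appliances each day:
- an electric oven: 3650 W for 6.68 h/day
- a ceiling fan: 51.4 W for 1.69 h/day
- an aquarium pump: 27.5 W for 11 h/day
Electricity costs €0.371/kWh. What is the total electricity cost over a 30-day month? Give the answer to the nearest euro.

€276

electric oven: 3650 W × 6.68 h × 30 d = 731,460 Wh = 731.5 kWh
ceiling fan: 51.4 W × 1.69 h × 30 d = 2,606 Wh = 2.606 kWh
aquarium pump: 27.5 W × 11 h × 30 d = 9,075 Wh = 9.075 kWh
Total energy = 731.5 + 2.606 + 9.075 = 743.1 kWh
Cost = 743.1 kWh × €0.371 = €275.71 ≈ €276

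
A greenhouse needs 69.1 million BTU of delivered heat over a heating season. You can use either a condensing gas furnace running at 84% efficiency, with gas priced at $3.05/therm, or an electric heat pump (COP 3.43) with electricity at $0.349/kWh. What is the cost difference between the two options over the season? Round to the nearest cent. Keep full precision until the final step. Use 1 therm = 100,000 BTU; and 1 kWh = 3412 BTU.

$448.36

Heat load = 69.1 × 10⁶ BTU = 69,100,000 BTU
Gas: input = 69,100,000 / 0.84 = 82,261,905 BTU = 822.6 therm → 822.6 × $3.05 = $2,508.99
Heat pump: 69,100,000 BTU / 3412 = 20,250 kWh heat; / 3.43 = 5,904 kWh in → × $0.349 = $2,060.63
Difference = |$2,508.99 − $2,060.63| = $448.36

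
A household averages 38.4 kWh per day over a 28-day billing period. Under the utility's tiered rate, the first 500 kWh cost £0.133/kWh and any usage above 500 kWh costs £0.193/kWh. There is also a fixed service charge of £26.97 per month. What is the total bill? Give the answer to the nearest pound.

Usage = 38.4 kWh/day × 28 days = 1075.2 kWh
First 500 kWh × £0.133 = £66.50
Remaining 575.2 kWh × £0.193 = £111.01
Energy charge = £177.51; + service £26.97 = £204.48 ≈ £204

£204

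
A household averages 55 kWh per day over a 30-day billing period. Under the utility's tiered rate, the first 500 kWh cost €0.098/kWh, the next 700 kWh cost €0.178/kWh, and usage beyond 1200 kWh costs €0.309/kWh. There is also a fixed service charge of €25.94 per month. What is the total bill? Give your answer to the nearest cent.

Usage = 55 kWh/day × 30 days = 1650 kWh
First 500 kWh × €0.098 = €49.00
Next 700 kWh × €0.178 = €124.60
Remaining 450 kWh × €0.309 = €139.05
Energy charge = €312.65; + service €25.94 = €338.59

€338.59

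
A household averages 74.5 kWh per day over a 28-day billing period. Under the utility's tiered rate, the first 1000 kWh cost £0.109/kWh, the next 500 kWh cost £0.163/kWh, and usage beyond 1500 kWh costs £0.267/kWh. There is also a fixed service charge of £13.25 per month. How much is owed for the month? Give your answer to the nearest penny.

£360.21

Usage = 74.5 kWh/day × 28 days = 2086 kWh
First 1000 kWh × £0.109 = £109.00
Next 500 kWh × £0.163 = £81.50
Remaining 586 kWh × £0.267 = £156.46
Energy charge = £346.96; + service £13.25 = £360.21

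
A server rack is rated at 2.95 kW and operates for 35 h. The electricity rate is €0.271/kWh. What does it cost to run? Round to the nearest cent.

Energy = 2950 W × 35 h = 103,250 Wh = 103.2 kWh
Cost = 103.2 kWh × €0.271/kWh = €27.98

€27.98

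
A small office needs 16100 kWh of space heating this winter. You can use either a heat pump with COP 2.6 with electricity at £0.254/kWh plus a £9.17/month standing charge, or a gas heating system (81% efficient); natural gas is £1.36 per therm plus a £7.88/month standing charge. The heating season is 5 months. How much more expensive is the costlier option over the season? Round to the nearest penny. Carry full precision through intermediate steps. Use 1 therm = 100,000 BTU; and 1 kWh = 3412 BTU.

Heat load = 16100 kWh × 3412 = 54,933,200 BTU
Gas: input = 54,933,200 / 0.81 = 67,818,765 BTU = 678.2 therm → 678.2 × £1.36 = £922.34; + 5 × £7.88 standing = £961.74
Heat pump: 54,933,200 BTU / 3412 = 16,100 kWh heat; / 2.6 = 6,192 kWh in → × £0.254 = £1,572.85; + 5 × £9.17 standing = £1,618.70
Difference = |£961.74 − £1,618.70| = £656.96

£656.96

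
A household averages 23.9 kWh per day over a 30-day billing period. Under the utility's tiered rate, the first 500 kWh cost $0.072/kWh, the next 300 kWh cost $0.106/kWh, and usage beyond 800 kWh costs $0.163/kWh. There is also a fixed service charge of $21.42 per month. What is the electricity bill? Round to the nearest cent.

Usage = 23.9 kWh/day × 30 days = 717 kWh
First 500 kWh × $0.072 = $36.00
Next 217 kWh × $0.106 = $23.00
Remaining tier: 0 kWh (not reached)
Energy charge = $59.00; + service $21.42 = $80.42

$80.42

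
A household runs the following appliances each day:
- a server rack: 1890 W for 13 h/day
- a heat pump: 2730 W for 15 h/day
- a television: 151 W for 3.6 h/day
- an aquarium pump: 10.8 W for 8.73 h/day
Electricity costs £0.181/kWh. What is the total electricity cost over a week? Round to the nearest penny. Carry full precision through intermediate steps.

£83.82

server rack: 1890 W × 13 h × 7 d = 171,990 Wh = 172 kWh
heat pump: 2730 W × 15 h × 7 d = 286,650 Wh = 286.6 kWh
television: 151 W × 3.6 h × 7 d = 3,805 Wh = 3.805 kWh
aquarium pump: 10.8 W × 8.73 h × 7 d = 660 Wh = 0.66 kWh
Total energy = 172 + 286.6 + 3.805 + 0.66 = 463.1 kWh
Cost = 463.1 kWh × £0.181 = £83.82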